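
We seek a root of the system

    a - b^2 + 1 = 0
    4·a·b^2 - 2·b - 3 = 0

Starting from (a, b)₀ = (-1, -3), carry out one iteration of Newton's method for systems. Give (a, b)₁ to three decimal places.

(-1.000, -1.500)

At (-1, -3): F = (-9.000, -33.000).
Jacobian J = [[1, -2·b], [4·b^2, 8·a·b - 2]].
At the point, J = [[1.000, 6.000], [36.000, 22.000]] (det J = -194.000).
Solving J·Δ = −F gives Δ = (0.000, 1.500).
Then the next iterate is (a, b)₁ = (-1.000, -1.500).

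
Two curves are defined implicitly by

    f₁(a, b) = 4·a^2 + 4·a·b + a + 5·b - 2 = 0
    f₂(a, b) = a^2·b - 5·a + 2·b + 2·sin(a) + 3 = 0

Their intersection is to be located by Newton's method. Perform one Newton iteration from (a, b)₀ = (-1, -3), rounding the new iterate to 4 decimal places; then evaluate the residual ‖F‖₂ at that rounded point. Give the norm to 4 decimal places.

0.2220

At (-1, -3): F = (-2.0000, -2.682942).
Jacobian J = [[8·a + 4·b + 1, 4·a + 5], [2·a·b + 2·cos(a) - 5, a^2 + 2]].
At the point, J = [[-19.0000, 1.0000], [2.080605, 3.0000]] (det J = -59.080605).
Solving J·Δ = −F gives Δ = (-0.0561, 0.9333).
Then the next iterate is (a, b)₁ = (-1.0561, -2.0667).
Re-evaluating at (-1.0561, -2.0667): F = (-0.197644, 0.101127), so ‖F‖₂ = 0.2220.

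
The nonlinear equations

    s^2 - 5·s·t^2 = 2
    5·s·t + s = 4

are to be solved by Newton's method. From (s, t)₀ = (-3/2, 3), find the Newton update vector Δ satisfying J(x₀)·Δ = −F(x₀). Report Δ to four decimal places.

At (-3/2, 3): F = (67.7500, -28.0000).
Jacobian J = [[2·s - 5·t^2, -10·s·t], [5·t + 1, 5·s]].
At the point, J = [[-48.0000, 45.0000], [16.0000, -7.5000]] (det J = -360.0000).
Solving J·Δ = −F gives Δ = (2.0885, 0.7222).

(2.0885, 0.7222)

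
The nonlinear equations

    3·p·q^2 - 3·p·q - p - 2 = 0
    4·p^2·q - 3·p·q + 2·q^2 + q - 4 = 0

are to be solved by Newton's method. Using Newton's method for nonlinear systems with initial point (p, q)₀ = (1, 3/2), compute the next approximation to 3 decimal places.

(0.229, 1.786)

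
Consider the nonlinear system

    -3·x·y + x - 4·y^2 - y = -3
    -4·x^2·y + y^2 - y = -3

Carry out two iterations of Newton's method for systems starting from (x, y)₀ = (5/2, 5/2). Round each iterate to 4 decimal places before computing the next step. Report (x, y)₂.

At (5/2, 5/2): F = (-40.7500, -55.7500).
Jacobian J = [[-3·y + 1, -3·x - 8·y - 1], [-8·x·y, -4·x^2 + 2·y - 1]].
At the point, J = [[-6.5000, -28.5000], [-50.0000, -21.0000]] (det J = -1288.5000).
Solving J·Δ = −F gives Δ = (-0.5690, -1.3001).
Then the next iterate is (x, y)₁ = (1.9310, 1.1999).
Round to (1.9310, 1.1999) and repeat: F = (-8.978961, -14.656701), J = [[-2.5997, -16.3922], [-18.536055, -13.515244]].
Δ = (-0.4425, -0.4776), so (x, y)₂ = (1.4885, 0.7223).

(1.4885, 0.7223)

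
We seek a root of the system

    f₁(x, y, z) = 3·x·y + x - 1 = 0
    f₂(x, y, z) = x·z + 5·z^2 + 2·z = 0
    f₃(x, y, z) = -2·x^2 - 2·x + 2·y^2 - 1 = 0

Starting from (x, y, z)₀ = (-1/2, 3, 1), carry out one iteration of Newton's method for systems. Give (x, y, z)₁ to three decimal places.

(-0.119, 1.542, 0.402)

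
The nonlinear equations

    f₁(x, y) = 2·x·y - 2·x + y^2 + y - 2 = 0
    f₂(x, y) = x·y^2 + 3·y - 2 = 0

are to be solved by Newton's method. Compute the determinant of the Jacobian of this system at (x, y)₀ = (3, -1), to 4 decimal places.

7.0000

J = [[2·y - 2, 2·x + 2·y + 1], [y^2, 2·x·y + 3]].
At the point, J = [[-4.0000, 5.0000], [1.0000, -3.0000]].
det J = 7.0000.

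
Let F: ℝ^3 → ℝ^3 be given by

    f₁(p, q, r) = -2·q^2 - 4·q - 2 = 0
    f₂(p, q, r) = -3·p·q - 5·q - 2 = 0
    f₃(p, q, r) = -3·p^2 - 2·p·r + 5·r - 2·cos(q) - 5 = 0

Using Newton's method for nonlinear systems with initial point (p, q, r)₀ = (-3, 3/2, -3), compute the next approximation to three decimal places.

(-3.222, 0.250, 3.634)

At (-3, 3/2, -3): F = (-12.500, 4.000, -65.14147).
Jacobian J = [[0, -4·q - 4, 0], [-3·q, -3·p - 5, 0], [-6·p - 2·r, 2·sin(q), -2·p + 5]].
At the point, J = [[0.000, -10.000, 0.000], [-4.500, 4.000, 0.000], [24.000, 1.99499, 11.000]] (det J = -495.000).
Solving J·Δ = −F gives Δ = (-0.222, -1.250, 6.634).
Then the next iterate is (p, q, r)₁ = (-3.222, 0.250, 3.634).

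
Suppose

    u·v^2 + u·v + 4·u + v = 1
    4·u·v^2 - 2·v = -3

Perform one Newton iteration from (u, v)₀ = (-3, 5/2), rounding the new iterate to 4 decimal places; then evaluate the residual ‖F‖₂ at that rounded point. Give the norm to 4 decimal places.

9.5898

At (-3, 5/2): F = (-36.7500, -77.0000).
Jacobian J = [[v^2 + v + 4, 2·u·v + u + 1], [4·v^2, 8·u·v - 2]].
At the point, J = [[12.7500, -17.0000], [25.0000, -62.0000]] (det J = -365.5000).
Solving J·Δ = −F gives Δ = (2.6525, -0.1724).
Then the next iterate is (u, v)₁ = (-0.3475, 2.3276).
Re-evaluating at (-0.3475, 2.3276): F = (-2.753899, -9.185833), so ‖F‖₂ = 9.5898.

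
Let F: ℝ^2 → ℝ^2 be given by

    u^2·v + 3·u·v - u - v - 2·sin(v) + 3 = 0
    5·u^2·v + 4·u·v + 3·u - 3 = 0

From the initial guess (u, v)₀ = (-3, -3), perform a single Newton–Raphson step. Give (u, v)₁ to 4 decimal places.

At (-3, -3): F = (9.282240, -111.0000).
Jacobian J = [[2·u·v + 3·v - 1, u^2 + 3·u - 2·cos(v) - 1], [10·u·v + 4·v + 3, 5·u^2 + 4·u]].
At the point, J = [[8.0000, 0.979985], [81.0000, 33.0000]] (det J = 184.621216).
Solving J·Δ = −F gives Δ = (-2.2483, 8.8823).
Then the next iterate is (u, v)₁ = (-5.2483, 5.8823).

(-5.2483, 5.8823)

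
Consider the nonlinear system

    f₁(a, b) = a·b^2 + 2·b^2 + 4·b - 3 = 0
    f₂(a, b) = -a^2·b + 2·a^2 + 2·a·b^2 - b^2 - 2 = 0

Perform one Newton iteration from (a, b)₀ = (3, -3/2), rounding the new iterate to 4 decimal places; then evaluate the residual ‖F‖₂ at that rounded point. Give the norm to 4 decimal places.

7.9663

At (3, -3/2): F = (2.2500, 40.7500).
Jacobian J = [[b^2, 2·a·b + 4·b + 4], [-2·a·b + 4·a + 2·b^2, -a^2 + 4·a·b - 2·b]].
At the point, J = [[2.2500, -11.0000], [25.5000, -24.0000]] (det J = 226.5000).
Solving J·Δ = −F gives Δ = (-1.7406, -0.1515).
Then the next iterate is (a, b)₁ = (1.2594, -1.6515).
Re-evaluating at (1.2594, -1.6515): F = (-0.716142, 7.934056), so ‖F‖₂ = 7.9663.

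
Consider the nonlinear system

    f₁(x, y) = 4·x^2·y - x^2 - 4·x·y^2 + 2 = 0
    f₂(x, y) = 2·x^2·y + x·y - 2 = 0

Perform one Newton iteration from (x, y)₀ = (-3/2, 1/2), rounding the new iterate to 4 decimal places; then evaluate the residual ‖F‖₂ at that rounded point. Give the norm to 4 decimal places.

At (-3/2, 1/2): F = (5.7500, -0.5000).
Jacobian J = [[8·x·y - 2·x - 4·y^2, 4·x^2 - 8·x·y], [4·x·y + y, 2·x^2 + x]].
At the point, J = [[-4.0000, 15.0000], [-2.5000, 3.0000]] (det J = 25.5000).
Solving J·Δ = −F gives Δ = (-0.9706, -0.6422).
Then the next iterate is (x, y)₁ = (-2.4706, -0.1422).
Re-evaluating at (-2.4706, -0.1422): F = (-7.375912, -3.384620), so ‖F‖₂ = 8.1154.

8.1154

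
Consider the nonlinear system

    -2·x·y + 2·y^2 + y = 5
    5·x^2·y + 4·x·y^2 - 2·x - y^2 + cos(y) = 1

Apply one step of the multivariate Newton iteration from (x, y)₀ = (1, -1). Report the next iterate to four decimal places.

(0.4548, -1.6181)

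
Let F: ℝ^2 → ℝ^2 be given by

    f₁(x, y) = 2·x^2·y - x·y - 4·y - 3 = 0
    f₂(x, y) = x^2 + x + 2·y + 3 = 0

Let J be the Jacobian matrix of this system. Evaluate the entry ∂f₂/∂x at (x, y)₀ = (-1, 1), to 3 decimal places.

-1.000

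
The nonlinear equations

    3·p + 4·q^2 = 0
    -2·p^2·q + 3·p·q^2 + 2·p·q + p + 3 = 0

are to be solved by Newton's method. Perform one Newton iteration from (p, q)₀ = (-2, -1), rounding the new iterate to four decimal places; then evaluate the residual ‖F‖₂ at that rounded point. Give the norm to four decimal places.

3.0022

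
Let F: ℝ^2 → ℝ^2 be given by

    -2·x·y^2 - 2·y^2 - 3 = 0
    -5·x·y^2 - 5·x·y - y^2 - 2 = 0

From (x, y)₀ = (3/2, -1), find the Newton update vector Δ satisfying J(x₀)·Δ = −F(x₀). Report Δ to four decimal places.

(-2.4211, 0.3158)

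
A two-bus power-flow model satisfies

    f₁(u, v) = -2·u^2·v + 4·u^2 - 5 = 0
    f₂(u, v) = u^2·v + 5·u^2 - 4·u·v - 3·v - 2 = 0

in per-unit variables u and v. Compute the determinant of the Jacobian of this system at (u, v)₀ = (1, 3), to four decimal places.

J = [[-4·u·v + 8·u, -2·u^2], [2·u·v + 10·u - 4·v, u^2 - 4·u - 3]].
At the point, J = [[-4.0000, -2.0000], [4.0000, -6.0000]].
det J = 32.0000.

32.0000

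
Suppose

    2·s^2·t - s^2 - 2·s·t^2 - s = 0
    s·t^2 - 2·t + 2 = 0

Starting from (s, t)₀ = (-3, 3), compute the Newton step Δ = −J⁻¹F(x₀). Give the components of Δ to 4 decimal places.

At (-3, 3): F = (102.0000, -31.0000).
Jacobian J = [[4·s·t - 2·s - 2·t^2 - 1, 2·s^2 - 4·s·t], [t^2, 2·s·t - 2]].
At the point, J = [[-49.0000, 54.0000], [9.0000, -20.0000]] (det J = 494.0000).
Solving J·Δ = −F gives Δ = (0.7409, -1.2166).

(0.7409, -1.2166)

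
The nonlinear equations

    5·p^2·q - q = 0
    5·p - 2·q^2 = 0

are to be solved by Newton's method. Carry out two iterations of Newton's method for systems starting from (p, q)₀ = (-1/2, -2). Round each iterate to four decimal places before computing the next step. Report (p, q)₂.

(-0.5099, 0.5635)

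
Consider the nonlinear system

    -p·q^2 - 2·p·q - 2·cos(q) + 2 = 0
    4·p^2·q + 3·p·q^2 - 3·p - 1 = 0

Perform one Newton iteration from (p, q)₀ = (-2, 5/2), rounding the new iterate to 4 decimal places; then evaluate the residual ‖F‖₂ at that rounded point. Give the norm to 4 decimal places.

7.5943

At (-2, 5/2): F = (26.102287, 7.5000).
Jacobian J = [[-q^2 - 2·q, -2·p·q - 2·p + 2·sin(q)], [8·p·q + 3·q^2 - 3, 4·p^2 + 6·p·q]].
At the point, J = [[-11.2500, 15.196944], [-24.2500, -14.0000]] (det J = 526.025899).
Solving J·Δ = −F gives Δ = (0.9114, -1.0429).
Then the next iterate is (p, q)₁ = (-1.0886, 1.4571).
Re-evaluating at (-1.0886, 1.4571): F = (7.256746, 2.238993), so ‖F‖₂ = 7.5943.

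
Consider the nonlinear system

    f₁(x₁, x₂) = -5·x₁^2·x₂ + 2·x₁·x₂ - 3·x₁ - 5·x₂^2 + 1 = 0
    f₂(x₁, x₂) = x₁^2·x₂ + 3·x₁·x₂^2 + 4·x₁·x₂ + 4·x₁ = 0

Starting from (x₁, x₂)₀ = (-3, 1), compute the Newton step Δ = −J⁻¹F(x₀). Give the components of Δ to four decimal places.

(-1.6382, -1.5329)

At (-3, 1): F = (-46.0000, -24.0000).
Jacobian J = [[-10·x₁·x₂ + 2·x₂ - 3, -5·x₁^2 + 2·x₁ - 10·x₂], [2·x₁·x₂ + 3·x₂^2 + 4·x₂ + 4, x₁^2 + 6·x₁·x₂ + 4·x₁]].
At the point, J = [[29.0000, -61.0000], [5.0000, -21.0000]] (det J = -304.0000).
Solving J·Δ = −F gives Δ = (-1.6382, -1.5329).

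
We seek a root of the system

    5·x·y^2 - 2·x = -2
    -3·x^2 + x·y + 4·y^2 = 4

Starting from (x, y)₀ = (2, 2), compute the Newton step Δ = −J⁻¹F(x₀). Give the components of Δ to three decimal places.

(-0.724, -0.624)

At (2, 2): F = (38.000, 4.000).
Jacobian J = [[5·y^2 - 2, 10·x·y], [-6·x + y, x + 8·y]].
At the point, J = [[18.000, 40.000], [-10.000, 18.000]] (det J = 724.000).
Solving J·Δ = −F gives Δ = (-0.724, -0.624).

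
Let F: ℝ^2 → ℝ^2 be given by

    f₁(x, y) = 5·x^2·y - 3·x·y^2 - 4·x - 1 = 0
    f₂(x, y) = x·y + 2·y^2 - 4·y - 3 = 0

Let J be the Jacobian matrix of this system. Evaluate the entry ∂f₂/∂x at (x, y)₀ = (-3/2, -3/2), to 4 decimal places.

-1.5000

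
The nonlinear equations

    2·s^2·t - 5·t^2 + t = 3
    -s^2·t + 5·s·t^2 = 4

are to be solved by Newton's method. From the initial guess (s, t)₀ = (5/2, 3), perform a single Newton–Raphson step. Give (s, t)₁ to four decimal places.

At (5/2, 3): F = (-7.5000, 89.7500).
Jacobian J = [[4·s·t, 2·s^2 - 10·t + 1], [-2·s·t + 5·t^2, -s^2 + 10·s·t]].
At the point, J = [[30.0000, -16.5000], [30.0000, 68.7500]] (det J = 2557.5000).
Solving J·Δ = −F gives Δ = (-0.3774, -1.1408).
Then the next iterate is (s, t)₁ = (2.1226, 1.8592).

(2.1226, 1.8592)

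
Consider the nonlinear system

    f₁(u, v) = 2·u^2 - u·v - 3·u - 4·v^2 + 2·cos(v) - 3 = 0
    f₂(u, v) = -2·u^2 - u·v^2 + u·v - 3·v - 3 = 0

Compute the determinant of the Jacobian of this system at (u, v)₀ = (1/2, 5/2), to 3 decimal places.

-107.257

J = [[4·u - v - 3, -u - 8·v - 2·sin(v)], [-4·u - v^2 + v, -2·u·v + u - 3]].
At the point, J = [[-3.500, -21.69694], [-5.750, -5.000]].
det J = -107.257.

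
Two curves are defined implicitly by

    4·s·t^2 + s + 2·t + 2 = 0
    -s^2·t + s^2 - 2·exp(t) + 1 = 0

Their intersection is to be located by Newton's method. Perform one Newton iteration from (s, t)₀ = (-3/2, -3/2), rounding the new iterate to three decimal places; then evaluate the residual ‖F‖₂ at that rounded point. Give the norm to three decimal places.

4.794

At (-3/2, -3/2): F = (-16.000, 6.17874).
Jacobian J = [[4·t^2 + 1, 8·s·t + 2], [-2·s·t + 2·s, -s^2 - 2·exp(t)]].
At the point, J = [[10.000, 20.000], [-7.500, -2.69626]] (det J = 123.03740).
Solving J·Δ = −F gives Δ = (0.654, 0.473).
Then the next iterate is (s, t)₁ = (-0.846, -1.027).
Re-evaluating at (-0.846, -1.027): F = (-4.46920, 1.73460), so ‖F‖₂ = 4.794.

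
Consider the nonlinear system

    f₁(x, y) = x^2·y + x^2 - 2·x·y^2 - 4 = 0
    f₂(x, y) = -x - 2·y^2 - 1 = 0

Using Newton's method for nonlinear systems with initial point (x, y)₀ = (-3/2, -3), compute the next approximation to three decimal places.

At (-3/2, -3): F = (18.500, -17.500).
Jacobian J = [[2·x·y + 2·x - 2·y^2, x^2 - 4·x·y], [-1, -4·y]].
At the point, J = [[-12.000, -15.750], [-1.000, 12.000]] (det J = -159.750).
Solving J·Δ = −F gives Δ = (-0.336, 1.430).
Then the next iterate is (x, y)₁ = (-1.836, -1.570).

(-1.836, -1.570)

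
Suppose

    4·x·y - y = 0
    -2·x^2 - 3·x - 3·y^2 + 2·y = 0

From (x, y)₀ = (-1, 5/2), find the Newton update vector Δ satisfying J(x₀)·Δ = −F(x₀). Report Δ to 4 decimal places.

(0.7900, -0.9200)

At (-1, 5/2): F = (-12.5000, -12.7500).
Jacobian J = [[4·y, 4·x - 1], [-4·x - 3, -6·y + 2]].
At the point, J = [[10.0000, -5.0000], [1.0000, -13.0000]] (det J = -125.0000).
Solving J·Δ = −F gives Δ = (0.7900, -0.9200).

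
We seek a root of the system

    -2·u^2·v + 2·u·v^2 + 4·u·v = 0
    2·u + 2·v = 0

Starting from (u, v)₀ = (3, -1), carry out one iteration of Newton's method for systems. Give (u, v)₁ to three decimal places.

At (3, -1): F = (12.000, 4.000).
Jacobian J = [[-4·u·v + 2·v^2 + 4·v, -2·u^2 + 4·u·v + 4·u], [2, 2]].
At the point, J = [[10.000, -18.000], [2.000, 2.000]] (det J = 56.000).
Solving J·Δ = −F gives Δ = (-1.714, -0.286).
Then the next iterate is (u, v)₁ = (1.286, -1.286).

(1.286, -1.286)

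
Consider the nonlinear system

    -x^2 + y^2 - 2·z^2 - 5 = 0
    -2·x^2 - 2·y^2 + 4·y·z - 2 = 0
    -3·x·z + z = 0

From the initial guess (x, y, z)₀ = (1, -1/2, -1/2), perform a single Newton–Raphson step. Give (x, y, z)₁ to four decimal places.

At (1, -1/2, -1/2): F = (-6.2500, -3.5000, 1.0000).
Jacobian J = [[-2·x, 2·y, -4·z], [-4·x, -4·y + 4·z, 4·y], [-3·z, 0, -3·x + 1]].
At the point, J = [[-2.0000, -1.0000, 2.0000], [-4.0000, 0.0000, -2.0000], [1.5000, 0.0000, -2.0000]] (det J = 11.0000).
Solving J·Δ = −F gives Δ = (-0.8182, -4.8409, -0.1136).
Then the next iterate is (x, y, z)₁ = (0.1818, -5.3409, -0.6136).

(0.1818, -5.3409, -0.6136)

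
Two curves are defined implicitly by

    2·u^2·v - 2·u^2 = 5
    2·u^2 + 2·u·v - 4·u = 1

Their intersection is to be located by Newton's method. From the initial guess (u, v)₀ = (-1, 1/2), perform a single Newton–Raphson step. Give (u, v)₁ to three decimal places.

(-1.400, 3.900)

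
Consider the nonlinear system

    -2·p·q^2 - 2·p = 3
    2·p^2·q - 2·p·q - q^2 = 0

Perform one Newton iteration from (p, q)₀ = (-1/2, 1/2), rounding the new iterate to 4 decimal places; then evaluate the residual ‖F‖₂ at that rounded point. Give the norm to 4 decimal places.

At (-1/2, 1/2): F = (-1.7500, 0.5000).
Jacobian J = [[-2·q^2 - 2, -4·p·q], [4·p·q - 2·q, 2·p^2 - 2·p - 2·q]].
At the point, J = [[-2.5000, 1.0000], [-2.0000, 0.5000]] (det J = 0.7500).
Solving J·Δ = −F gives Δ = (1.8333, 6.3333).
Then the next iterate is (p, q)₁ = (1.3333, 6.8333).
Re-evaluating at (1.3333, 6.8333): F = (-130.180791, -40.620704), so ‖F‖₂ = 136.3711.

136.3711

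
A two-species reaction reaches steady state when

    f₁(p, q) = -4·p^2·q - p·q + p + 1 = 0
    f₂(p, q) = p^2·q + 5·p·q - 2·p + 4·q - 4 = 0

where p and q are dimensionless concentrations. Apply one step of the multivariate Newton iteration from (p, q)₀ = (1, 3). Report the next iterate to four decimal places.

(0.9394, 0.7152)

At (1, 3): F = (-13.0000, 24.0000).
Jacobian J = [[-8·p·q - q + 1, -4·p^2 - p], [2·p·q + 5·q - 2, p^2 + 5·p + 4]].
At the point, J = [[-26.0000, -5.0000], [19.0000, 10.0000]] (det J = -165.0000).
Solving J·Δ = −F gives Δ = (-0.0606, -2.2848).
Then the next iterate is (p, q)₁ = (0.9394, 0.7152).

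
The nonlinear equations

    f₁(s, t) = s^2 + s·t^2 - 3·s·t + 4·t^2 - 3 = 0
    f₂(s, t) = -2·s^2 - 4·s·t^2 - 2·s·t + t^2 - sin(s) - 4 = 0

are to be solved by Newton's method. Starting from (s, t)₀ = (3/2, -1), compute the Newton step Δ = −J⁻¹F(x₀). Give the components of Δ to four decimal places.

(-1.4910, -0.0766)

At (3/2, -1): F = (9.2500, -11.497495).
Jacobian J = [[2·s + t^2 - 3·t, 2·s·t - 3·s + 8·t], [-4·s - 4·t^2 - 2·t - cos(s), -8·s·t - 2·s + 2·t]].
At the point, J = [[7.0000, -15.5000], [-8.070737, 7.0000]] (det J = -76.096427).
Solving J·Δ = −F gives Δ = (-1.4910, -0.0766).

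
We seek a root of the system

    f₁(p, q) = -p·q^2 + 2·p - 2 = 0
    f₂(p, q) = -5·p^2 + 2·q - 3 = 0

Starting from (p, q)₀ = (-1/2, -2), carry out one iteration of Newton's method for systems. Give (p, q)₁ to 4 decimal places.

(2.5833, -5.5833)

At (-1/2, -2): F = (-1.0000, -8.2500).
Jacobian J = [[-q^2 + 2, -2·p·q], [-10·p, 2]].
At the point, J = [[-2.0000, -2.0000], [5.0000, 2.0000]] (det J = 6.0000).
Solving J·Δ = −F gives Δ = (3.0833, -3.5833).
Then the next iterate is (p, q)₁ = (2.5833, -5.5833).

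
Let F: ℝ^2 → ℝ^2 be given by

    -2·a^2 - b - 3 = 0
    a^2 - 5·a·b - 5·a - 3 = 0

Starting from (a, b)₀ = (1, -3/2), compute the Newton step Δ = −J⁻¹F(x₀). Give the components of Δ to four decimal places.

(-0.7347, -0.5612)

At (1, -3/2): F = (-3.5000, 0.5000).
Jacobian J = [[-4·a, -1], [2·a - 5·b - 5, -5·a]].
At the point, J = [[-4.0000, -1.0000], [4.5000, -5.0000]] (det J = 24.5000).
Solving J·Δ = −F gives Δ = (-0.7347, -0.5612).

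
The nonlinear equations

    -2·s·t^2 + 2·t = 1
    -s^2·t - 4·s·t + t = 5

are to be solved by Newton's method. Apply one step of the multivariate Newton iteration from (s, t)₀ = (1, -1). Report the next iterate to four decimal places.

(1.9286, 0.1429)

At (1, -1): F = (-5.0000, -1.0000).
Jacobian J = [[-2·t^2, -4·s·t + 2], [-2·s·t - 4·t, -s^2 - 4·s + 1]].
At the point, J = [[-2.0000, 6.0000], [6.0000, -4.0000]] (det J = -28.0000).
Solving J·Δ = −F gives Δ = (0.9286, 1.1429).
Then the next iterate is (s, t)₁ = (1.9286, 0.1429).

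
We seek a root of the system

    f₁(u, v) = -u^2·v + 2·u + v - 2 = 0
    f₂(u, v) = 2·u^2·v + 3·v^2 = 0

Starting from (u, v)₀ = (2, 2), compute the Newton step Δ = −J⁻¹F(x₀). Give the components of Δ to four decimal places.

(0.0556, -1.4444)

At (2, 2): F = (-4.0000, 28.0000).
Jacobian J = [[-2·u·v + 2, -u^2 + 1], [4·u·v, 2·u^2 + 6·v]].
At the point, J = [[-6.0000, -3.0000], [16.0000, 20.0000]] (det J = -72.0000).
Solving J·Δ = −F gives Δ = (0.0556, -1.4444).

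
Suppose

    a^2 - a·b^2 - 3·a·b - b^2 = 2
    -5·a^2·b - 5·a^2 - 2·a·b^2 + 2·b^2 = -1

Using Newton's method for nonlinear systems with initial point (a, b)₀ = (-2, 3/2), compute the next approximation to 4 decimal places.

(-1.2448, 0.9298)

At (-2, 3/2): F = (13.2500, -35.5000).
Jacobian J = [[2·a - b^2 - 3·b, -2·a·b - 3·a - 2·b], [-10·a·b - 10·a - 2·b^2, -5·a^2 - 4·a·b + 4·b]].
At the point, J = [[-10.7500, 9.0000], [45.5000, -2.0000]] (det J = -388.0000).
Solving J·Δ = −F gives Δ = (0.7552, -0.5702).
Then the next iterate is (a, b)₁ = (-1.2448, 0.9298).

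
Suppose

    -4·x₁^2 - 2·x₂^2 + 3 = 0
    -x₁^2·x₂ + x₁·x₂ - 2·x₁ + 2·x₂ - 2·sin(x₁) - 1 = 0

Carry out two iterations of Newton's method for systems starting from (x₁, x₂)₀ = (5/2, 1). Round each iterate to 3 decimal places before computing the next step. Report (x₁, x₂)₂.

(2.892, 0.585)

At (5/2, 1): F = (-24.000, -8.94694).
Jacobian J = [[-8·x₁, -4·x₂], [-2·x₁·x₂ + x₂ - 2·cos(x₁) - 2, -x₁^2 + x₁ + 2]].
At the point, J = [[-20.000, -4.000], [-4.39771, -1.750]] (det J = 17.40915).
Solving J·Δ = −F gives Δ = (-0.357, -4.216).
Then the next iterate is (x₁, x₂)₁ = (2.143, -3.216).
Round to (2.143, -3.216) and repeat: F = (-36.05511, -5.52199), J = [[-17.144, 12.864], [9.65075, -0.44945]].
Δ = (0.749, 3.801), so (x₁, x₂)₂ = (2.892, 0.585).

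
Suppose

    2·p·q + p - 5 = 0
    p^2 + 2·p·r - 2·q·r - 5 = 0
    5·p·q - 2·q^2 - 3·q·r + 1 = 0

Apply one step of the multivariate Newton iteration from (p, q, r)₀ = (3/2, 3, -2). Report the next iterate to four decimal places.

(0.7235, 2.9784, -0.6866)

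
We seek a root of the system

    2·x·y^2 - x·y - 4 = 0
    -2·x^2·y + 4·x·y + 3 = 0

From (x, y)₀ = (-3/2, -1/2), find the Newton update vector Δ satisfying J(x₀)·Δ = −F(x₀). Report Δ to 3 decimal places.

At (-3/2, -1/2): F = (-5.500, 8.250).
Jacobian J = [[2·y^2 - y, 4·x·y - x], [-4·x·y + 4·y, -2·x^2 + 4·x]].
At the point, J = [[1.000, 4.500], [-5.000, -10.500]] (det J = 12.000).
Solving J·Δ = −F gives Δ = (-1.719, 1.604).

(-1.719, 1.604)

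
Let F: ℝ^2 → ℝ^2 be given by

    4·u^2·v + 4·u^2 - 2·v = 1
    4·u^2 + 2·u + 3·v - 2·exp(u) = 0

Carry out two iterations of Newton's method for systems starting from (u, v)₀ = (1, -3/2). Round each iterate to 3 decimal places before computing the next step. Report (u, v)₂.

At (1, -3/2): F = (0.000, -3.93656).
Jacobian J = [[8·u·v + 8·u, 4·u^2 - 2], [8·u - 2·exp(u) + 2, 3]].
At the point, J = [[-4.000, 2.000], [4.56344, 3.000]] (det J = -21.12687).
Solving J·Δ = −F gives Δ = (0.373, 0.745).
Then the next iterate is (u, v)₁ = (1.373, -0.755).
Round to (1.373, -0.755) and repeat: F = (2.35743, 0.12717), J = [[2.69108, 5.54052], [5.08965, 3.000]].
Δ = (0.316, -0.579), so (u, v)₂ = (1.689, -1.334).

(1.689, -1.334)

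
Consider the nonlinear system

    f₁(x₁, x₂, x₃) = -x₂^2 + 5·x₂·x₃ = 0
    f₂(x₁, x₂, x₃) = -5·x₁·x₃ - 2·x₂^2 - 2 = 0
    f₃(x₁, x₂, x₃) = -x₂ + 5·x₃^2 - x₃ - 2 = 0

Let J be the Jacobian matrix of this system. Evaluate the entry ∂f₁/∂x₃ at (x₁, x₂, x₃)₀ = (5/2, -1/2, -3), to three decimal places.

-2.500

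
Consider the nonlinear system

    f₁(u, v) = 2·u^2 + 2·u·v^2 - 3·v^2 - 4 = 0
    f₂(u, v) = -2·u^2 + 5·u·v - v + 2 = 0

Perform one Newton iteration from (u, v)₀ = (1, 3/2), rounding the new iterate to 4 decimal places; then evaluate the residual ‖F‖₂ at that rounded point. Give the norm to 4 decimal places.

At (1, 3/2): F = (-4.2500, 6.0000).
Jacobian J = [[4·u + 2·v^2, 4·u·v - 6·v], [-4·u + 5·v, 5·u - 1]].
At the point, J = [[8.5000, -3.0000], [3.5000, 4.0000]] (det J = 44.5000).
Solving J·Δ = −F gives Δ = (-0.0225, -1.4803).
Then the next iterate is (u, v)₁ = (0.9775, 0.0197).
Re-evaluating at (0.9775, 0.0197): F = (-2.089393, 0.165571), so ‖F‖₂ = 2.0959.

2.0959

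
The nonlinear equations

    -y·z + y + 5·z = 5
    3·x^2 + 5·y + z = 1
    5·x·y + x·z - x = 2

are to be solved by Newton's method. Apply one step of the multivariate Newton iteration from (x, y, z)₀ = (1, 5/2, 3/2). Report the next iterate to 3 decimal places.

(1.714, -1.305, 0.239)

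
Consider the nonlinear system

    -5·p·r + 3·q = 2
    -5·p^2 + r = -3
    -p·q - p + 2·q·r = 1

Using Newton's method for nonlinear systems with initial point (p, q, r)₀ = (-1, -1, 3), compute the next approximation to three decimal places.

At (-1, -1, 3): F = (10.000, 1.000, -7.000).
Jacobian J = [[-5·r, 3, -5·p], [-10·p, 0, 1], [-q - 1, -p + 2·r, 2·q]].
At the point, J = [[-15.000, 3.000, 5.000], [10.000, 0.000, 1.000], [0.000, 7.000, -2.000]] (det J = 515.000).
Solving J·Δ = −F gives Δ = (0.097, 0.437, -1.971).
Then the next iterate is (p, q, r)₁ = (-0.903, -0.563, 1.029).

(-0.903, -0.563, 1.029)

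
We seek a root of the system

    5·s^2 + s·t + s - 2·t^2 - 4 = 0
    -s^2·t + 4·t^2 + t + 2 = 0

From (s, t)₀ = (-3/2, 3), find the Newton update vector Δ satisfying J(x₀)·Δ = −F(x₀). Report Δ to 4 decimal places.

(0.6316, -1.7553)

At (-3/2, 3): F = (-16.7500, 34.2500).
Jacobian J = [[10·s + t + 1, s - 4·t], [-2·s·t, -s^2 + 8·t + 1]].
At the point, J = [[-11.0000, -13.5000], [9.0000, 22.7500]] (det J = -128.7500).
Solving J·Δ = −F gives Δ = (0.6316, -1.7553).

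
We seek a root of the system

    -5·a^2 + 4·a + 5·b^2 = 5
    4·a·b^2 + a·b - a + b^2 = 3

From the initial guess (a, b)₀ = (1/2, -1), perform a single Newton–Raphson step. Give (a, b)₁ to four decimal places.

At (1/2, -1): F = (0.7500, -1.0000).
Jacobian J = [[-10·a + 4, 10·b], [4·b^2 + b - 1, 8·a·b + a + 2·b]].
At the point, J = [[-1.0000, -10.0000], [2.0000, -5.5000]] (det J = 25.5000).
Solving J·Δ = −F gives Δ = (0.5539, 0.0196).
Then the next iterate is (a, b)₁ = (1.0539, -0.9804).

(1.0539, -0.9804)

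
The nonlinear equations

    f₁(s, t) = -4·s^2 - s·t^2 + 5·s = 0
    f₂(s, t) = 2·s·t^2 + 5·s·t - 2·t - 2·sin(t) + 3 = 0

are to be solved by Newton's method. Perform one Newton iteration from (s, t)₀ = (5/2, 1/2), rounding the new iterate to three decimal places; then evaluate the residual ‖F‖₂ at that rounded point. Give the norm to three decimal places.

At (5/2, 1/2): F = (-13.125, 8.54115).
Jacobian J = [[-8·s - t^2 + 5, -2·s·t], [2·t^2 + 5·t, 4·s·t + 5·s - 2·cos(t) - 2]].
At the point, J = [[-15.250, -2.500], [3.000, 13.74483]] (det J = -202.10873).
Solving J·Δ = −F gives Δ = (-0.787, -0.450).
Then the next iterate is (s, t)₁ = (1.713, 0.050).
Re-evaluating at (1.713, 0.050): F = (-3.17676, 3.23686), so ‖F‖₂ = 4.535.

4.535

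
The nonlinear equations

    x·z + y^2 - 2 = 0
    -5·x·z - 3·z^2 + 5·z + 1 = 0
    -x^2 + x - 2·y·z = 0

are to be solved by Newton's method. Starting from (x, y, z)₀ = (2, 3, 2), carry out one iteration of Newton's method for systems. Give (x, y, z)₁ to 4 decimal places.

(2.8364, 1.4636, 0.2727)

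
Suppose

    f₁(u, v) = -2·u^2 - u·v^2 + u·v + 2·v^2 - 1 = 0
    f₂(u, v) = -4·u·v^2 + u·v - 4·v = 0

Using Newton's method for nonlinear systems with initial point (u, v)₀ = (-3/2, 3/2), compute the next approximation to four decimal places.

At (-3/2, 3/2): F = (0.1250, 5.2500).
Jacobian J = [[-4·u - v^2 + v, -2·u·v + u + 4·v], [-4·v^2 + v, -8·u·v + u - 4]].
At the point, J = [[5.2500, 9.0000], [-7.5000, 12.5000]] (det J = 133.1250).
Solving J·Δ = −F gives Δ = (0.3432, -0.2141).
Then the next iterate is (u, v)₁ = (-1.1568, 1.2859).

(-1.1568, 1.2859)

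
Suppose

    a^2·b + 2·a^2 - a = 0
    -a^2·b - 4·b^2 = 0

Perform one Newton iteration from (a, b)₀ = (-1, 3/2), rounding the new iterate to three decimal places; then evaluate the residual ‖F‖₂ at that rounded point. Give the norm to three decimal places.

3.080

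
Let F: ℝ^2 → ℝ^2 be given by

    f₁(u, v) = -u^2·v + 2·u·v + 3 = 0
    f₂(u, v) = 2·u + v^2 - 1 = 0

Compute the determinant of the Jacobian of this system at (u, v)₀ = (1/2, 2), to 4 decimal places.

6.5000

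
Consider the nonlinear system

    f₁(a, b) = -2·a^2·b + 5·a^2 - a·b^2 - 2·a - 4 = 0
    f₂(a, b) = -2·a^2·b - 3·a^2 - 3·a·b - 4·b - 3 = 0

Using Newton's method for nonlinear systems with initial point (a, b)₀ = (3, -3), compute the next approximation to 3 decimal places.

At (3, -3): F = (62.000, 63.000).
Jacobian J = [[-4·a·b + 10·a - b^2 - 2, -2·a^2 - 2·a·b], [-4·a·b - 6·a - 3·b, -2·a^2 - 3·a - 4]].
At the point, J = [[55.000, 0.000], [27.000, -31.000]] (det J = -1705.000).
Solving J·Δ = −F gives Δ = (-1.127, 1.050).
Then the next iterate is (a, b)₁ = (1.873, -1.950).

(1.873, -1.950)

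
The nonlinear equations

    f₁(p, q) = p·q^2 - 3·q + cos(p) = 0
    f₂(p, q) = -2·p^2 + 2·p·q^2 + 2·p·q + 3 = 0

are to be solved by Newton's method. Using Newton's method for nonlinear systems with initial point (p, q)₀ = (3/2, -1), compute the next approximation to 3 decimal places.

At (3/2, -1): F = (4.57074, -1.500).
Jacobian J = [[q^2 - sin(p), 2·p·q - 3], [-4·p + 2·q^2 + 2·q, 4·p·q + 2·p]].
At the point, J = [[0.00251, -6.000], [-6.000, -3.000]] (det J = -36.00752).
Solving J·Δ = −F gives Δ = (-0.631, 0.762).
Then the next iterate is (p, q)₁ = (0.869, -0.238).

(0.869, -0.238)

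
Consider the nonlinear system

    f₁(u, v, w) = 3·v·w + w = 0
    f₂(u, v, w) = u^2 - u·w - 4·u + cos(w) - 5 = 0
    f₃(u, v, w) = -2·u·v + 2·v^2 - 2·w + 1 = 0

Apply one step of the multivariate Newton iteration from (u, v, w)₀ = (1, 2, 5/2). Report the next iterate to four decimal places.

(-1.2840, 0.2640, 1.8600)

At (1, 2, 5/2): F = (17.5000, -11.301144, 0.0000).
Jacobian J = [[0, 3·w, 3·v + 1], [2·u - w - 4, 0, -u - sin(w)], [-2·v, -2·u + 4·v, -2]].
At the point, J = [[0.0000, 7.5000, 7.0000], [-4.5000, 0.0000, -1.598472], [-4.0000, 6.0000, -2.0000]] (det J = -208.545836).
Solving J·Δ = −F gives Δ = (-2.2840, -1.7360, -0.6400).
Then the next iterate is (u, v, w)₁ = (-1.2840, 0.2640, 1.8600).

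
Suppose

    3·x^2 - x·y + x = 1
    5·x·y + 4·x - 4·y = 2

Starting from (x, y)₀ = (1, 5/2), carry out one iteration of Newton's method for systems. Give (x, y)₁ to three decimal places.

(0.762, 1.929)

At (1, 5/2): F = (0.500, 4.500).
Jacobian J = [[6·x - y + 1, -x], [5·y + 4, 5·x - 4]].
At the point, J = [[4.500, -1.000], [16.500, 1.000]] (det J = 21.000).
Solving J·Δ = −F gives Δ = (-0.238, -0.571).
Then the next iterate is (x, y)₁ = (0.762, 1.929).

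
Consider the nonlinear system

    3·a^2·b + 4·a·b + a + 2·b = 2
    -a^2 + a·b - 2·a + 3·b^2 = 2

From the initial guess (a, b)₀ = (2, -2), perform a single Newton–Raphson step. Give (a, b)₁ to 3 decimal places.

At (2, -2): F = (-44.000, -2.000).
Jacobian J = [[6·a·b + 4·b + 1, 3·a^2 + 4·a + 2], [-2·a + b - 2, a + 6·b]].
At the point, J = [[-31.000, 22.000], [-8.000, -10.000]] (det J = 486.000).
Solving J·Δ = −F gives Δ = (-0.996, 0.597).
Then the next iterate is (a, b)₁ = (1.004, -1.403).

(1.004, -1.403)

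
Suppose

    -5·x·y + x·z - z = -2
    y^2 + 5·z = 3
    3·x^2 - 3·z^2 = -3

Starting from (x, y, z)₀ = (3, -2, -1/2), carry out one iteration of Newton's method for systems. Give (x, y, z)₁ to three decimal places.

At (3, -2, -1/2): F = (31.000, -1.500, 29.250).
Jacobian J = [[-5·y + z, -5·x, x - 1], [0, 2·y, 5], [6·x, 0, -6·z]].
At the point, J = [[9.500, -15.000, 2.000], [0.000, -4.000, 5.000], [18.000, 0.000, 3.000]] (det J = -1320.000).
Solving J·Δ = −F gives Δ = (-1.818, 1.070, 1.156).
Then the next iterate is (x, y, z)₁ = (1.182, -0.930, 0.656).

(1.182, -0.930, 0.656)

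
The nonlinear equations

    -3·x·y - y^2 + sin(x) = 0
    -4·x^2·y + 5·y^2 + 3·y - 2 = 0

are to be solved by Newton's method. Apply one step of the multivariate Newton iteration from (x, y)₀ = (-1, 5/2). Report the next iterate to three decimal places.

(-0.502, 0.970)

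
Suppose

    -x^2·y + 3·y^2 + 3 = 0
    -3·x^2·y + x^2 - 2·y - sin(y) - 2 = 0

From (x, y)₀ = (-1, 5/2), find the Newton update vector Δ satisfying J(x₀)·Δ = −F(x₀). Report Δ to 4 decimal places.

(0.5742, -1.5801)

At (-1, 5/2): F = (19.2500, -14.098472).
Jacobian J = [[-2·x·y, -x^2 + 6·y], [-6·x·y + 2·x, -3·x^2 - cos(y) - 2]].
At the point, J = [[5.0000, 14.0000], [13.0000, -4.198856]] (det J = -202.994282).
Solving J·Δ = −F gives Δ = (0.5742, -1.5801).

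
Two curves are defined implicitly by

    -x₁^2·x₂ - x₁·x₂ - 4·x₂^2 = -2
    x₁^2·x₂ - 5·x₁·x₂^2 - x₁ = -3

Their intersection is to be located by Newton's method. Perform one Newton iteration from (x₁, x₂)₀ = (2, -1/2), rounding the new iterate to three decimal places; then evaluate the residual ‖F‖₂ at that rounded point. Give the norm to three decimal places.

At (2, -1/2): F = (4.000, -3.500).
Jacobian J = [[-2·x₁·x₂ - x₂, -x₁^2 - x₁ - 8·x₂], [2·x₁·x₂ - 5·x₂^2 - 1, x₁^2 - 10·x₁·x₂]].
At the point, J = [[2.500, -2.000], [-4.250, 14.000]] (det J = 26.500).
Solving J·Δ = −F gives Δ = (-1.849, -0.311).
Then the next iterate is (x₁, x₂)₁ = (0.151, -0.811).
Re-evaluating at (0.151, -0.811): F = (-0.48993, 2.33393), so ‖F‖₂ = 2.385.

2.385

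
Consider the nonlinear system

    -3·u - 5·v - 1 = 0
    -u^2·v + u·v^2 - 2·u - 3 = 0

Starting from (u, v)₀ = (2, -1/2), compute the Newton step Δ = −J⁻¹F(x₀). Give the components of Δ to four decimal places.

(-0.2338, -0.7597)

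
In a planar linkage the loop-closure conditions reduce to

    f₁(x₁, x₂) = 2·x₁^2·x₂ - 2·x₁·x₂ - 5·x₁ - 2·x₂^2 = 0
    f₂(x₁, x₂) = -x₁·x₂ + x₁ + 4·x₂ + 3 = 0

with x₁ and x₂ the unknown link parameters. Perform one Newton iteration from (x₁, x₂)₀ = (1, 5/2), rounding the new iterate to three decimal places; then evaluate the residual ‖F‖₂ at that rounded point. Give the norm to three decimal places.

At (1, 5/2): F = (-17.500, 11.500).
Jacobian J = [[4·x₁·x₂ - 2·x₂ - 5, 2·x₁^2 - 2·x₁ - 4·x₂], [-x₂ + 1, -x₁ + 4]].
At the point, J = [[0.000, -10.000], [-1.500, 3.000]] (det J = -15.000).
Solving J·Δ = −F gives Δ = (4.167, -1.750).
Then the next iterate is (x₁, x₂)₁ = (5.167, 0.750).
Re-evaluating at (5.167, 0.750): F = (5.33633, 7.29175), so ‖F‖₂ = 9.036.

9.036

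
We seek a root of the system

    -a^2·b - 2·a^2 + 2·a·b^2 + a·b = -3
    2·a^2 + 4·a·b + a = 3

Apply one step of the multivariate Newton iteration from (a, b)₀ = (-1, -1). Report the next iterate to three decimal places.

(3.000, -7.500)

At (-1, -1): F = (1.000, 2.000).
Jacobian J = [[-2·a·b - 4·a + 2·b^2 + b, -a^2 + 4·a·b + a], [4·a + 4·b + 1, 4·a]].
At the point, J = [[3.000, 2.000], [-7.000, -4.000]] (det J = 2.000).
Solving J·Δ = −F gives Δ = (4.000, -6.500).
Then the next iterate is (a, b)₁ = (3.000, -7.500).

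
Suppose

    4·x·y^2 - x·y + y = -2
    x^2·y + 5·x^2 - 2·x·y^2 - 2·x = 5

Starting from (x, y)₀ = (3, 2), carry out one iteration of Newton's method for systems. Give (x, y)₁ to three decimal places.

(1.824, 1.358)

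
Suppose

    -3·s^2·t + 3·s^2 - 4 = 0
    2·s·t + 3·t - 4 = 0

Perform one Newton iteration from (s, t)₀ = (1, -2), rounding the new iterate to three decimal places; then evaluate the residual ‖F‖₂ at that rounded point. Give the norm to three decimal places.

4.094

At (1, -2): F = (5.000, -14.000).
Jacobian J = [[-6·s·t + 6·s, -3·s^2], [2·t, 2·s + 3]].
At the point, J = [[18.000, -3.000], [-4.000, 5.000]] (det J = 78.000).
Solving J·Δ = −F gives Δ = (0.218, 2.974).
Then the next iterate is (s, t)₁ = (1.218, 0.974).
Re-evaluating at (1.218, 0.974): F = (-3.88429, 1.29466), so ‖F‖₂ = 4.094.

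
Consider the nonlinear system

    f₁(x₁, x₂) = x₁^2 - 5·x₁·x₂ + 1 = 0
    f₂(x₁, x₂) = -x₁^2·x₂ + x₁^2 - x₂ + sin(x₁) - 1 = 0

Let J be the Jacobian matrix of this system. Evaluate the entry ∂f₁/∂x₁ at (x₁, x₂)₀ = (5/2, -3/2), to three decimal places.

12.500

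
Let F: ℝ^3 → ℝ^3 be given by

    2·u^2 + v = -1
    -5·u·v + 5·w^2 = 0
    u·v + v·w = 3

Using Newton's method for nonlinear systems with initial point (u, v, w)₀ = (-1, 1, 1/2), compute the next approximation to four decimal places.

At (-1, 1, 1/2): F = (4.0000, 6.2500, -3.5000).
Jacobian J = [[4·u, 1, 0], [-5·v, -5·u, 10·w], [v, u + w, v]].
At the point, J = [[-4.0000, 1.0000, 0.0000], [-5.0000, 5.0000, 5.0000], [1.0000, -0.5000, 1.0000]] (det J = -20.0000).
Solving J·Δ = −F gives Δ = (0.3125, -2.7500, 1.8125).
Then the next iterate is (u, v, w)₁ = (-0.6875, -1.7500, 2.3125).

(-0.6875, -1.7500, 2.3125)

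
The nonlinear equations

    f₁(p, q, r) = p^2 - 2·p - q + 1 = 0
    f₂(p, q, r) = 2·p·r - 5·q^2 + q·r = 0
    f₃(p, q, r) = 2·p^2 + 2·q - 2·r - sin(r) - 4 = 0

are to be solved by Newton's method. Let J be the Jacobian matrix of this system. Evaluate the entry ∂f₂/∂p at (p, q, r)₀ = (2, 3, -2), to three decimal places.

∂f₂/∂p = 2·r.
At (2, 3, -2) this is -4.000.

-4.000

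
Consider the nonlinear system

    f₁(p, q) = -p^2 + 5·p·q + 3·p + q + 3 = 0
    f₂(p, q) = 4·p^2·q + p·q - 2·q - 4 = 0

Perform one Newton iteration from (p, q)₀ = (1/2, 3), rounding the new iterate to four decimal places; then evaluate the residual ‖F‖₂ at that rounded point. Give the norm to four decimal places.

7.3642

At (1/2, 3): F = (14.7500, -5.5000).
Jacobian J = [[-2·p + 5·q + 3, 5·p + 1], [8·p·q + q, 4·p^2 + p - 2]].
At the point, J = [[17.0000, 3.5000], [15.0000, -0.5000]] (det J = -61.0000).
Solving J·Δ = −F gives Δ = (0.1947, -5.1598).
Then the next iterate is (p, q)₁ = (0.6947, -2.1598).
Re-evaluating at (0.6947, -2.1598): F = (-5.060373, -5.350161), so ‖F‖₂ = 7.3642.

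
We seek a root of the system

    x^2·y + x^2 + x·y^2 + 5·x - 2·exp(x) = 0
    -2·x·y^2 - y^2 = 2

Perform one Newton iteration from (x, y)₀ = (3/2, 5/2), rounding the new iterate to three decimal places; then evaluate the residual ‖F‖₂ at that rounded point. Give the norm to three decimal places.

9.443

At (3/2, 5/2): F = (15.78662, -27.000).
Jacobian J = [[2·x·y + 2·x + y^2 - 2·exp(x) + 5, x^2 + 2·x·y], [-2·y^2, -4·x·y - 2·y]].
At the point, J = [[12.78662, 9.750], [-12.500, -20.000]] (det J = -133.85744).
Solving J·Δ = −F gives Δ = (-0.392, -1.105).
Then the next iterate is (x, y)₁ = (1.108, 1.395).
Re-evaluating at (1.108, 1.395): F = (4.57986, -8.25842), so ‖F‖₂ = 9.443.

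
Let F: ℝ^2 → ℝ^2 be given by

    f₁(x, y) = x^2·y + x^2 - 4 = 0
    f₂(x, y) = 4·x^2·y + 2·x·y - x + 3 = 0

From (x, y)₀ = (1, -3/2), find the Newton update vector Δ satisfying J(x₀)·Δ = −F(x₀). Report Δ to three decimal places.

At (1, -3/2): F = (-4.500, -7.000).
Jacobian J = [[2·x·y + 2·x, x^2], [8·x·y + 2·y - 1, 4·x^2 + 2·x]].
At the point, J = [[-1.000, 1.000], [-16.000, 6.000]] (det J = 10.000).
Solving J·Δ = −F gives Δ = (2.000, 6.500).

(2.000, 6.500)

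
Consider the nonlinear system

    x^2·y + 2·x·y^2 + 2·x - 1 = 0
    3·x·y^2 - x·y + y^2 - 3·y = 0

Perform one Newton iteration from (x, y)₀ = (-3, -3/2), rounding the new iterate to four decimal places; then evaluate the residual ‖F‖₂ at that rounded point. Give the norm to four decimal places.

At (-3, -3/2): F = (-34.0000, -18.0000).
Jacobian J = [[2·x·y + 2·y^2 + 2, x^2 + 4·x·y], [3·y^2 - y, 6·x·y - x + 2·y - 3]].
At the point, J = [[15.5000, 27.0000], [8.2500, 24.0000]] (det J = 149.2500).
Solving J·Δ = −F gives Δ = (2.2111, -0.0101).
Then the next iterate is (x, y)₁ = (-0.7889, -1.5101).
Re-evaluating at (-0.7889, -1.5101): F = (-7.115649, 0.222357), so ‖F‖₂ = 7.1191.

7.1191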